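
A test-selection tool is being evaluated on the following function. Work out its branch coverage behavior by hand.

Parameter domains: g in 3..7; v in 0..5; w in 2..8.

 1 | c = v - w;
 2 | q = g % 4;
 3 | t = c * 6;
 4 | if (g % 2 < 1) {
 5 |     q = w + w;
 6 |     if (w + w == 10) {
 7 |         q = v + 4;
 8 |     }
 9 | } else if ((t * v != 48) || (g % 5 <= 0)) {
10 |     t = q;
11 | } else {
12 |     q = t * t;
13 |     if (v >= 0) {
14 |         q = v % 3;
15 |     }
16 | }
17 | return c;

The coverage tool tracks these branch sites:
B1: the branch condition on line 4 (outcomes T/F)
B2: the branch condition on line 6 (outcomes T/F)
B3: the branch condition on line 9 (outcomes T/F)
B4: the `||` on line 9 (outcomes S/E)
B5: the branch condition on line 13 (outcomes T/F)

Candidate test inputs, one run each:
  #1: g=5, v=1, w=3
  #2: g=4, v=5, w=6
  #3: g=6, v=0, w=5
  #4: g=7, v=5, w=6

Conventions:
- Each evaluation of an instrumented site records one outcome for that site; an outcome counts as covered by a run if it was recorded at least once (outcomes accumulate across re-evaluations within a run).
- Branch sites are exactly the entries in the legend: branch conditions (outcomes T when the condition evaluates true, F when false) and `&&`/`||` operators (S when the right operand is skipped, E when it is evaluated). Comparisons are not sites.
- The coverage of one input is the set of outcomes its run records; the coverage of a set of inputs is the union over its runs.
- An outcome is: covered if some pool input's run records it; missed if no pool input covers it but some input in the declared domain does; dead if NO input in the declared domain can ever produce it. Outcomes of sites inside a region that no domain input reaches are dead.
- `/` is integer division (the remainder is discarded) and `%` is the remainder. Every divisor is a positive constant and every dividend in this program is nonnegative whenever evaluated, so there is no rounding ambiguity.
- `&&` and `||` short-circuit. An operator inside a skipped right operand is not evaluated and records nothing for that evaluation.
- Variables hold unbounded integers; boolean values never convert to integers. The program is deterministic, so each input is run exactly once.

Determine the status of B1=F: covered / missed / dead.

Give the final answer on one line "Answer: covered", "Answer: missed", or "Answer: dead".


B1=F is recorded by pool input(s) 1, 4 -> covered
Answer: covered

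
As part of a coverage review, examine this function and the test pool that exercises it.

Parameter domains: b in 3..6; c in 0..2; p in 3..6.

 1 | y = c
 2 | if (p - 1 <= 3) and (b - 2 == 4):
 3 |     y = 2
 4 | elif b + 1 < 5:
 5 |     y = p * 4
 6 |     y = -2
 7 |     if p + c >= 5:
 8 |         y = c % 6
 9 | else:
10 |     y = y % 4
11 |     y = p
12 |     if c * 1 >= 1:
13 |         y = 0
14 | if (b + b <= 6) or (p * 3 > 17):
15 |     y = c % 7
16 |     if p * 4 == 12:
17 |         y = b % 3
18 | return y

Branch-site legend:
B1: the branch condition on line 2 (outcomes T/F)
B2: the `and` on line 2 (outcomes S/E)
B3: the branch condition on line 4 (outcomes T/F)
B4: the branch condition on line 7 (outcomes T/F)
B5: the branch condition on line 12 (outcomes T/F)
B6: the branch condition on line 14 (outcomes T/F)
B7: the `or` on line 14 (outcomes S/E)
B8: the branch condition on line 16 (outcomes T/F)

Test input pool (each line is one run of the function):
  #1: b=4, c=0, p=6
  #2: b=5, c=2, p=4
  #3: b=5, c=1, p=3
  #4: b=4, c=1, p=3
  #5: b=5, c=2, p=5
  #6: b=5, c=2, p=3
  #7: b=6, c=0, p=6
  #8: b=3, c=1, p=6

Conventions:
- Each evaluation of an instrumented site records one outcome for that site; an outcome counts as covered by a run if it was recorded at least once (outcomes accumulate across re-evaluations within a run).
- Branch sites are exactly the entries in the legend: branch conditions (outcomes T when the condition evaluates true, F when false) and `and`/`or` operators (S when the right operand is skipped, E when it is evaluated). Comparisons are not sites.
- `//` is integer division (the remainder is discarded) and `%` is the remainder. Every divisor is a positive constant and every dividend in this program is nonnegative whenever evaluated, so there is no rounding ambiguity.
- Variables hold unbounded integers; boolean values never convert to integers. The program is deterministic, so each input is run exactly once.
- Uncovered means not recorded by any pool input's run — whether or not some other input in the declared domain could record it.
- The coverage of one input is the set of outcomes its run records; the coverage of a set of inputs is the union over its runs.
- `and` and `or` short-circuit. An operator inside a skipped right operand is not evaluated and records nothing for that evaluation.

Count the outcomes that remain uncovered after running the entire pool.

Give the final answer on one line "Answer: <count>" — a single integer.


input #1, b=4, c=0, p=6: events B2->S, B1->F, B3->F, B5->F, B7->E, B6->T, B8->F; outcomes B1=F, B2=S, B3=F, B5=F, B6=T, B7=E, B8=F
input #2, b=5, c=2, p=4: events B2->E, B1->F, B3->F, B5->T, B7->E, B6->F; outcomes B1=F, B2=E, B3=F, B5=T, B6=F, B7=E
input #3, b=5, c=1, p=3: events B2->E, B1->F, B3->F, B5->T, B7->E, B6->F; outcomes B1=F, B2=E, B3=F, B5=T, B6=F, B7=E
input #4, b=4, c=1, p=3: events B2->E, B1->F, B3->F, B5->T, B7->E, B6->F; outcomes B1=F, B2=E, B3=F, B5=T, B6=F, B7=E
input #5, b=5, c=2, p=5: events B2->S, B1->F, B3->F, B5->T, B7->E, B6->F; outcomes B1=F, B2=S, B3=F, B5=T, B6=F, B7=E
input #6, b=5, c=2, p=3: events B2->E, B1->F, B3->F, B5->T, B7->E, B6->F; outcomes B1=F, B2=E, B3=F, B5=T, B6=F, B7=E
input #7, b=6, c=0, p=6: events B2->S, B1->F, B3->F, B5->F, B7->E, B6->T, B8->F; outcomes B1=F, B2=S, B3=F, B5=F, B6=T, B7=E, B8=F
input #8, b=3, c=1, p=6: events B2->S, B1->F, B3->T, B4->T, B7->S, B6->T, B8->F; outcomes B1=F, B2=S, B3=T, B4=T, B6=T, B7=S, B8=F
union over the pool: B1=F, B2=S, B2=E, B3=T, B3=F, B4=T, B5=T, B5=F, B6=T, B6=F, B7=S, B7=E, B8=F
uncovered (3 of 16): B1=T, B4=F, B8=T
Answer: 3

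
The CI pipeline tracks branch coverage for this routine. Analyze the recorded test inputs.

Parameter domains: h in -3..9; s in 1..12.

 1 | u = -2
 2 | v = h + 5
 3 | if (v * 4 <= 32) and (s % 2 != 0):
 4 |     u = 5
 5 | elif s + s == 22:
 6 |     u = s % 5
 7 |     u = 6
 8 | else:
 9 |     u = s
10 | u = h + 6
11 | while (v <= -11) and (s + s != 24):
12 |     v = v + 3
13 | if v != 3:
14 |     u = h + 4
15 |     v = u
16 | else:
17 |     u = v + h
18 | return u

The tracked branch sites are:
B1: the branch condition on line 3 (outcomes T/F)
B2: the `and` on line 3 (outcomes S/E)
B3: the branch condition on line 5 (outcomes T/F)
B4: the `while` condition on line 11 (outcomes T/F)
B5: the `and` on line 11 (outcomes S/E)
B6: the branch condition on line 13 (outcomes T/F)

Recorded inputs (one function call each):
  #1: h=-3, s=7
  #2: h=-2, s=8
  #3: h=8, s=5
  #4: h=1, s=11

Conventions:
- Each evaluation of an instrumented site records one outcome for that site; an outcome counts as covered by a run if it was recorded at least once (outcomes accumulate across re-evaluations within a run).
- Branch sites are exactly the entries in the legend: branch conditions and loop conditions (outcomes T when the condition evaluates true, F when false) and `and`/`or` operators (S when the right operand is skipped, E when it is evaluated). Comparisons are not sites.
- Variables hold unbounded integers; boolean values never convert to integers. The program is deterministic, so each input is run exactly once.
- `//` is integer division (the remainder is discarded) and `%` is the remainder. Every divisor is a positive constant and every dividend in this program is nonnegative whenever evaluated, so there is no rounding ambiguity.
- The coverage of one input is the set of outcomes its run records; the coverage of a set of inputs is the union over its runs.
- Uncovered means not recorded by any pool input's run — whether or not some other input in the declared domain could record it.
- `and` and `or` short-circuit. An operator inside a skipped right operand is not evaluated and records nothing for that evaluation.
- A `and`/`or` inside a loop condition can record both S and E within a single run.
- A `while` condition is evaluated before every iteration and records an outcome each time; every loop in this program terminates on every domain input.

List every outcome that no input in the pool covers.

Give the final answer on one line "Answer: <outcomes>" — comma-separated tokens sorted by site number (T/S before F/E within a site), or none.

test 1 (h=-3, s=7) fires B2->E, B1->T, B5->S, B4->F, B6->T; hits B1=T, B2=E, B4=F, B5=S, B6=T
test 2 (h=-2, s=8) fires B2->E, B1->F, B3->F, B5->S, B4->F, B6->F; hits B1=F, B2=E, B3=F, B4=F, B5=S, B6=F
test 3 (h=8, s=5) fires B2->S, B1->F, B3->F, B5->S, B4->F, B6->T; hits B1=F, B2=S, B3=F, B4=F, B5=S, B6=T
test 4 (h=1, s=11) fires B2->E, B1->T, B5->S, B4->F, B6->T; hits B1=T, B2=E, B4=F, B5=S, B6=T
union over the pool: B1=T, B1=F, B2=S, B2=E, B3=F, B4=F, B5=S, B6=T, B6=F
uncovered (3 of 12): B3=T, B4=T, B5=E

Answer: B3=T, B4=T, B5=E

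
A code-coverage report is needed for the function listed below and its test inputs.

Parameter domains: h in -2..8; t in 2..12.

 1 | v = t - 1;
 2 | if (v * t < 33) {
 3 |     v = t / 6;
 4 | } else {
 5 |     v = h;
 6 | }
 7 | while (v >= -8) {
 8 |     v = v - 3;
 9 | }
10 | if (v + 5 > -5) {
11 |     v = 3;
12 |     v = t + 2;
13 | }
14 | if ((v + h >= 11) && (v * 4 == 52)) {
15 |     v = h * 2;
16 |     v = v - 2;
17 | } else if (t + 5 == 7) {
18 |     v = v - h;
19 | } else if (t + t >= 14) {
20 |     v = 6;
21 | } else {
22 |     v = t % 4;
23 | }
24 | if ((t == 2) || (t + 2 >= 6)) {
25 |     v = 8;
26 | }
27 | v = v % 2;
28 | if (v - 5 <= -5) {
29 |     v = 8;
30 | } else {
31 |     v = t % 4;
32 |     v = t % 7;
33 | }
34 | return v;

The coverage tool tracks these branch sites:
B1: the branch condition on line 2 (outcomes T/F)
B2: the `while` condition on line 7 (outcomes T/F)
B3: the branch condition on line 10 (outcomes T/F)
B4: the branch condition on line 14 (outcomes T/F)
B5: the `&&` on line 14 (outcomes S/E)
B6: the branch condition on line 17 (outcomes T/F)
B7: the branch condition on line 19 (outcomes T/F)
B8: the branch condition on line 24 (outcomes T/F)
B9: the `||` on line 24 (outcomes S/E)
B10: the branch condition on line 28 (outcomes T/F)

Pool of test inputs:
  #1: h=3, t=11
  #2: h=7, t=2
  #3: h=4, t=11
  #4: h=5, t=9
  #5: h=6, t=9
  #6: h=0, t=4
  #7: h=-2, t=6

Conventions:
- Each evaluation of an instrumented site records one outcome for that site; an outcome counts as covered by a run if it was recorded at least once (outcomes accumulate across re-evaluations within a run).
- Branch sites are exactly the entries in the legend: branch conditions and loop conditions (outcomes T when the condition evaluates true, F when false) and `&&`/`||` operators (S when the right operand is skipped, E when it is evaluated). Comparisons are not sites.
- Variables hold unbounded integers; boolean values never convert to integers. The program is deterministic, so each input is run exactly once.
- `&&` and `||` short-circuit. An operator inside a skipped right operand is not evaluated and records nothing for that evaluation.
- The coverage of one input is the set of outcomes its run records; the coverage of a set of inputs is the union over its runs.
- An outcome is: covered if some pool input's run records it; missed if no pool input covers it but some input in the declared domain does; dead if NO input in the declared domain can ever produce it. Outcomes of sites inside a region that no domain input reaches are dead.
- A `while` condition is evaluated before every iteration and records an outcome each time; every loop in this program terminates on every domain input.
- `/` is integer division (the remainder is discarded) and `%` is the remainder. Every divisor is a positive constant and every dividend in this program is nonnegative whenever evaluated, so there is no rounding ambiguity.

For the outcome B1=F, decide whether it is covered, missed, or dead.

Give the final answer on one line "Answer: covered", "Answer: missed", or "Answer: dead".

B1=F is recorded by pool input(s) 1, 3, 4, 5 -> covered

Answer: covered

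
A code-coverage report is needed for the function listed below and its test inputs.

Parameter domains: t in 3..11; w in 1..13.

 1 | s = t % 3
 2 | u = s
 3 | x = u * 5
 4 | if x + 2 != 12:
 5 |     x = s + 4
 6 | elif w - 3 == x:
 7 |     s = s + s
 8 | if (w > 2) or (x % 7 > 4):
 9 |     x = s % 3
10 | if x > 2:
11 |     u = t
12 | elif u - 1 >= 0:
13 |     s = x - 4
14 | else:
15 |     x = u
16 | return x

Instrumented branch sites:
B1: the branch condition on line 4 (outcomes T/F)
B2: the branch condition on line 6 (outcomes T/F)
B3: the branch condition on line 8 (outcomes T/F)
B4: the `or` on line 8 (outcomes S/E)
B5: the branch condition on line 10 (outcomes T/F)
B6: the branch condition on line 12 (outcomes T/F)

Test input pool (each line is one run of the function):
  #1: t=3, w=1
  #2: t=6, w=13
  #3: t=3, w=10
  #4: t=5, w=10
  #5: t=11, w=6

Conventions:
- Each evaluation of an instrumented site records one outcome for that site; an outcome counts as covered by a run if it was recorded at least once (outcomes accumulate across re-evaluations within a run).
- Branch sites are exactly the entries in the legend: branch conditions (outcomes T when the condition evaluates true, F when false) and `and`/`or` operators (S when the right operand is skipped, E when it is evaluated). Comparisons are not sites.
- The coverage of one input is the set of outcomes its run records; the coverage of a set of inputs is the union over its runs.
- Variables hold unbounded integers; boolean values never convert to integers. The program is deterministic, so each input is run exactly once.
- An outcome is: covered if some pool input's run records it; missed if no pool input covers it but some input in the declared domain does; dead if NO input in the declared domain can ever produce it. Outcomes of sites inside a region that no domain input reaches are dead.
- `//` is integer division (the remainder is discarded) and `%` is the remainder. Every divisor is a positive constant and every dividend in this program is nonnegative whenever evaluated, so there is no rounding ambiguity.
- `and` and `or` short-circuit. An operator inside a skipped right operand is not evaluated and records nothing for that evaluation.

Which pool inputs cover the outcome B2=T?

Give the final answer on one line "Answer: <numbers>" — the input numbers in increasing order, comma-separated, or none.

input #1 (t=3, w=1): does not produce B2=T
input #2 (t=6, w=13): does not produce B2=T
input #3 (t=3, w=10): does not produce B2=T
input #4 (t=5, w=10): does not produce B2=T
input #5 (t=11, w=6): does not produce B2=T

Answer: none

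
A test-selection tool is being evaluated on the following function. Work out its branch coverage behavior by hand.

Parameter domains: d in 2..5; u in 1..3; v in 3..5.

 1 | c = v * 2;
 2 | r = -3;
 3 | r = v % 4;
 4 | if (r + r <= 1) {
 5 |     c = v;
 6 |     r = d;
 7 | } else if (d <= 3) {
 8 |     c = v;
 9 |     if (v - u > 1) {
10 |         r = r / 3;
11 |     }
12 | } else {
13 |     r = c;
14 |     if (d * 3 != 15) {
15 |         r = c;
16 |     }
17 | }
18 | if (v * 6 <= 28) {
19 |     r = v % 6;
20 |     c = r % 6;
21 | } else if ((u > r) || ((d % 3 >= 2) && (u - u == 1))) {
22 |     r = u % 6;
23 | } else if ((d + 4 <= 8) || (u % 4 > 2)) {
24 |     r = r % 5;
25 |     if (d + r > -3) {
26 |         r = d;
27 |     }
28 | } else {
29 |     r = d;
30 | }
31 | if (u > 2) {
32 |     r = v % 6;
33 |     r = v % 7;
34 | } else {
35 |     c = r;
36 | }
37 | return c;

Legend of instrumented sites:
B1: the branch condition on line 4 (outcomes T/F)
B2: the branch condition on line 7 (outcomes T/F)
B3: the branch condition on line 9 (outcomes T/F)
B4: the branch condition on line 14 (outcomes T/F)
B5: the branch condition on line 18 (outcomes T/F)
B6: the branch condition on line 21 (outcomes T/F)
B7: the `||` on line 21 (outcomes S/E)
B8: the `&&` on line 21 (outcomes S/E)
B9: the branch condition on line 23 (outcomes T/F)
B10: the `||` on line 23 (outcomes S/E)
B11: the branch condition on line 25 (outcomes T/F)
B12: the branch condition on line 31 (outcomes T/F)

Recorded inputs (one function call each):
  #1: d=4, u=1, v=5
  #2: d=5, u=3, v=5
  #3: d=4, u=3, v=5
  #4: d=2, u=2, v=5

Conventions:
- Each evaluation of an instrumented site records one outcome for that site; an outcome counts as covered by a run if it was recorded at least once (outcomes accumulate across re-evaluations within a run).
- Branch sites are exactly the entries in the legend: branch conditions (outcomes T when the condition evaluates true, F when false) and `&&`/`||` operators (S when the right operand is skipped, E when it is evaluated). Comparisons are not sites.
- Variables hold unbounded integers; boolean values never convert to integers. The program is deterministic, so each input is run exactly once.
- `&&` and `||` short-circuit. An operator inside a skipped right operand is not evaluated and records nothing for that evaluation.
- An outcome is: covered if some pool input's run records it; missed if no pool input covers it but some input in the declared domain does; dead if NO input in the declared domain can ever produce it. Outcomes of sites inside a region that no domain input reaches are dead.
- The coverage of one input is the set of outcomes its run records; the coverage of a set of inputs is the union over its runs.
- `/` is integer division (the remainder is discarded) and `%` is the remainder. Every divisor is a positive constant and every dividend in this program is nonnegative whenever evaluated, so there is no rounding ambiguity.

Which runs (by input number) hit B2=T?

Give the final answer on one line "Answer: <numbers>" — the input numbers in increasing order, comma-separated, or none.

input #1 (d=4, u=1, v=5): never hits B2=T
input #2 (d=5, u=3, v=5): never hits B2=T
input #3 (d=4, u=3, v=5): never hits B2=T
input #4 (d=2, u=2, v=5): hits B2=T

Answer: 4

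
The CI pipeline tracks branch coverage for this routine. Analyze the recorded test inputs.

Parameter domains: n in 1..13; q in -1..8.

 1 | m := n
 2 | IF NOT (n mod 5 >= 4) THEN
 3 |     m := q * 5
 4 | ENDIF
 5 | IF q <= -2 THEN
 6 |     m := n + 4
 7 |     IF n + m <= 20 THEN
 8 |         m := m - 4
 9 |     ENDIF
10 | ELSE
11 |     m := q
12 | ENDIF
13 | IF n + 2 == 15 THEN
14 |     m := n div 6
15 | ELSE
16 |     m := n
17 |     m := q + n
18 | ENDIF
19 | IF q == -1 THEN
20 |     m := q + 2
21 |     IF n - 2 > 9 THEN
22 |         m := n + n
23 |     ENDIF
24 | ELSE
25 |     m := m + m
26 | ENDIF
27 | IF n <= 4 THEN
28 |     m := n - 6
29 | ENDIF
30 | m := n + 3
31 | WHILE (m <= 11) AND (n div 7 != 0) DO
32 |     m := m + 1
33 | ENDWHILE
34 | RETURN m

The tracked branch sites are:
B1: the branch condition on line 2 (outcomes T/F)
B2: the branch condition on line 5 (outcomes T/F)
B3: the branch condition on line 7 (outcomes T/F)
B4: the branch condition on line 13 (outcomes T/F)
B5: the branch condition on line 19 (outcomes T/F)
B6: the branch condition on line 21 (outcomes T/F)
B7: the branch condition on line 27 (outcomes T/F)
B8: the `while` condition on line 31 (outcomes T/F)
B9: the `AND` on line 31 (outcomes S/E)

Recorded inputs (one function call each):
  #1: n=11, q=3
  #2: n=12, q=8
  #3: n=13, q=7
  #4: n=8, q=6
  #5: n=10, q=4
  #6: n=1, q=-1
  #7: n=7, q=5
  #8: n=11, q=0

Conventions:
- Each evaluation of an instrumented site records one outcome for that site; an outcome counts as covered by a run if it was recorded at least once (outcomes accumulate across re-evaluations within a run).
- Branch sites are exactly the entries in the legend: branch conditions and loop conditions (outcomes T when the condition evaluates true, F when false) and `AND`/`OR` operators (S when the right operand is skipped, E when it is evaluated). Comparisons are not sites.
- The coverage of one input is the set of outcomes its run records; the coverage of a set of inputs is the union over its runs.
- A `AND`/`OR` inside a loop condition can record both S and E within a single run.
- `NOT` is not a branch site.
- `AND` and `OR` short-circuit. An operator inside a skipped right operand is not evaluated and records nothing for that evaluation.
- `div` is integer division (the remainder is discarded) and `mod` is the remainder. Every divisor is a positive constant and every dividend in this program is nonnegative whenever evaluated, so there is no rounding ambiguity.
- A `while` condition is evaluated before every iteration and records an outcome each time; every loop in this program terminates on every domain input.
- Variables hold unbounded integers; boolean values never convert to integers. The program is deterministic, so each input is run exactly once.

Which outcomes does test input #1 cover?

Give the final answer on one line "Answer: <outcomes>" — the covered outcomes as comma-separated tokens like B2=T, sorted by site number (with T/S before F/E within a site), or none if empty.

Event log for input #1 (n=11, q=3):
  B1->T, B2->F, B4->F, B5->F, B7->F, B9->S, B8->F
deduplicating events, the covered set is: B1=T, B2=F, B4=F, B5=F, B7=F, B8=F, B9=S

Answer: B1=T, B2=F, B4=F, B5=F, B7=F, B8=F, B9=S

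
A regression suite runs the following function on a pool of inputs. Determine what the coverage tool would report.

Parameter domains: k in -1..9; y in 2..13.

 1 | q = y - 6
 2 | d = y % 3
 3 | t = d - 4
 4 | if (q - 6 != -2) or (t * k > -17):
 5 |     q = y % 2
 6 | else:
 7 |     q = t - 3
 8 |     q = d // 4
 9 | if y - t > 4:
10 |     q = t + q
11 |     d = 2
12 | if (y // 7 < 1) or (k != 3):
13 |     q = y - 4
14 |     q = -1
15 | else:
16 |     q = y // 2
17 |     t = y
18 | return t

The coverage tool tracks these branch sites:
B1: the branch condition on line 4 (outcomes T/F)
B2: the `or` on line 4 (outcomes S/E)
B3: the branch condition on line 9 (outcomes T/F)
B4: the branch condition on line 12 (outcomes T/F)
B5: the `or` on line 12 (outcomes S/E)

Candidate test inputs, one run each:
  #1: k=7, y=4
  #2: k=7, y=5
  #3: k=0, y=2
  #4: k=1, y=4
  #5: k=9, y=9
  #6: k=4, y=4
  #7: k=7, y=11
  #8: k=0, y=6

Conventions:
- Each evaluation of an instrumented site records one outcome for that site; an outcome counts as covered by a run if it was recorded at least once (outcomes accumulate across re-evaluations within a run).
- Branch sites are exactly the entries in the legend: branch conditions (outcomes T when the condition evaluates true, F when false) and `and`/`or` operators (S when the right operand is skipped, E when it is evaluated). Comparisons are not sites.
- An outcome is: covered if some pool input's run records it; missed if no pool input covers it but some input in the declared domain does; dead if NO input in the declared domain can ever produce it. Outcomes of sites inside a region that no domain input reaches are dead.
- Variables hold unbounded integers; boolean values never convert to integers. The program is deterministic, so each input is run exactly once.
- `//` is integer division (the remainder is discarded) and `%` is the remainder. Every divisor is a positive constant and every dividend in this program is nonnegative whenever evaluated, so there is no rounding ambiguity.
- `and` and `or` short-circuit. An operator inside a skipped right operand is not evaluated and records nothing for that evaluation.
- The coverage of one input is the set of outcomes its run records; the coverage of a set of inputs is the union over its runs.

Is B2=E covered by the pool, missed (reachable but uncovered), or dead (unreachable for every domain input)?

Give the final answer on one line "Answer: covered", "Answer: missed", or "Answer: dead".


no pool input records B2=E
but domain input (k=-1, y=10) does record it -> reachable, so missed
Answer: missed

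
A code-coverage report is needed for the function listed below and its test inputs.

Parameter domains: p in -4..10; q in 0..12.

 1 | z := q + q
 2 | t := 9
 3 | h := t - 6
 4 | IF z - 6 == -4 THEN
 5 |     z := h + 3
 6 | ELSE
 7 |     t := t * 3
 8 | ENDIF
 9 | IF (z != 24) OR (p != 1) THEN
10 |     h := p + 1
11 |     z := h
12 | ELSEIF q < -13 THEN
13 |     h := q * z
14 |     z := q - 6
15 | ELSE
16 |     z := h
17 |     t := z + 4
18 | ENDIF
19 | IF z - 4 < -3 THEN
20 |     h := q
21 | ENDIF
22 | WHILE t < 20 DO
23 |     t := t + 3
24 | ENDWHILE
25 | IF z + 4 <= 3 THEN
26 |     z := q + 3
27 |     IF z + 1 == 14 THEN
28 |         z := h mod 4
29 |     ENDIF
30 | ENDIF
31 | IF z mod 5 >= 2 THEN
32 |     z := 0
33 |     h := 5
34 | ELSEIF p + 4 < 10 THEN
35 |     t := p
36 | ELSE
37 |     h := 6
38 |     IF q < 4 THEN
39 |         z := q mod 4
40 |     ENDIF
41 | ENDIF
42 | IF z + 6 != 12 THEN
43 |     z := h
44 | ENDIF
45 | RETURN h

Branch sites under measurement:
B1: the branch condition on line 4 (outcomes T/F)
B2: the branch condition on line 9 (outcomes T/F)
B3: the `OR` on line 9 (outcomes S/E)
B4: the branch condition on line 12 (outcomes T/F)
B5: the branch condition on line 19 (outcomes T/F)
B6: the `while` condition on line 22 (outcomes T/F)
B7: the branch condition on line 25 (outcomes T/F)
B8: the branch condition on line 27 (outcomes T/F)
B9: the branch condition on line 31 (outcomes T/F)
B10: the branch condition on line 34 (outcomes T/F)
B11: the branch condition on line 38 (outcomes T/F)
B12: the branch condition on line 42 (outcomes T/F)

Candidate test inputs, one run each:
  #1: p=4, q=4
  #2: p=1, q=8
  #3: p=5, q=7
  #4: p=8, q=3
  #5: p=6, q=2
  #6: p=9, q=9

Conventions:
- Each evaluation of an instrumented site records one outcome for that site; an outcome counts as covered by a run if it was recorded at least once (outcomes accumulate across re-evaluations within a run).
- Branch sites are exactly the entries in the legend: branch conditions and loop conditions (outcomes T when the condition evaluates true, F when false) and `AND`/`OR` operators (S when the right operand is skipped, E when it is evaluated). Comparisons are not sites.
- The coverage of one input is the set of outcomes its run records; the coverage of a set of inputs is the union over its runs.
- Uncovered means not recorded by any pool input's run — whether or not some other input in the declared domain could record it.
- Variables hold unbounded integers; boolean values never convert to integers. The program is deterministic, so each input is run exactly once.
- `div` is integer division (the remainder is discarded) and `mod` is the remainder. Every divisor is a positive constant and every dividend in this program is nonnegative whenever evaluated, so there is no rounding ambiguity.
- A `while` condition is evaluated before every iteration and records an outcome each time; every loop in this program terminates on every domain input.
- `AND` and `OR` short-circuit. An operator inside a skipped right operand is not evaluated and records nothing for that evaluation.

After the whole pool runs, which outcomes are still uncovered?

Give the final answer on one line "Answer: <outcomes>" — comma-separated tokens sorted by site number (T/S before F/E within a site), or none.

input #1, p=4, q=4: events B1->F, B3->S, B2->T, B5->F, B6->F, B7->F, B9->F, B10->T, B12->T; outcomes B1=F, B2=T, B3=S, B5=F, B6=F, B7=F, B9=F, B10=T, B12=T
input #2, p=1, q=8: events B1->F, B3->S, B2->T, B5->F, B6->F, B7->F, B9->T, B12->T; outcomes B1=F, B2=T, B3=S, B5=F, B6=F, B7=F, B9=T, B12=T
input #3, p=5, q=7: events B1->F, B3->S, B2->T, B5->F, B6->F, B7->F, B9->F, B10->T, B12->F; outcomes B1=F, B2=T, B3=S, B5=F, B6=F, B7=F, B9=F, B10=T, B12=F
input #4, p=8, q=3: events B1->F, B3->S, B2->T, B5->F, B6->F, B7->F, B9->T, B12->T; outcomes B1=F, B2=T, B3=S, B5=F, B6=F, B7=F, B9=T, B12=T
input #5, p=6, q=2: events B1->F, B3->S, B2->T, B5->F, B6->F, B7->F, B9->T, B12->T; outcomes B1=F, B2=T, B3=S, B5=F, B6=F, B7=F, B9=T, B12=T
input #6, p=9, q=9: events B1->F, B3->S, B2->T, B5->F, B6->F, B7->F, B9->F, B10->F, B11->F, B12->T; outcomes B1=F, B2=T, B3=S, B5=F, B6=F, B7=F, B9=F, B10=F, B11=F, B12=T
union over the pool: B1=F, B2=T, B3=S, B5=F, B6=F, B7=F, B9=T, B9=F, B10=T, B10=F, B11=F, B12=T, B12=F
uncovered (11 of 24): B1=T, B2=F, B3=E, B4=T, B4=F, B5=T, B6=T, B7=T, B8=T, B8=F, B11=T

Answer: B1=T, B2=F, B3=E, B4=T, B4=F, B5=T, B6=T, B7=T, B8=T, B8=F, B11=T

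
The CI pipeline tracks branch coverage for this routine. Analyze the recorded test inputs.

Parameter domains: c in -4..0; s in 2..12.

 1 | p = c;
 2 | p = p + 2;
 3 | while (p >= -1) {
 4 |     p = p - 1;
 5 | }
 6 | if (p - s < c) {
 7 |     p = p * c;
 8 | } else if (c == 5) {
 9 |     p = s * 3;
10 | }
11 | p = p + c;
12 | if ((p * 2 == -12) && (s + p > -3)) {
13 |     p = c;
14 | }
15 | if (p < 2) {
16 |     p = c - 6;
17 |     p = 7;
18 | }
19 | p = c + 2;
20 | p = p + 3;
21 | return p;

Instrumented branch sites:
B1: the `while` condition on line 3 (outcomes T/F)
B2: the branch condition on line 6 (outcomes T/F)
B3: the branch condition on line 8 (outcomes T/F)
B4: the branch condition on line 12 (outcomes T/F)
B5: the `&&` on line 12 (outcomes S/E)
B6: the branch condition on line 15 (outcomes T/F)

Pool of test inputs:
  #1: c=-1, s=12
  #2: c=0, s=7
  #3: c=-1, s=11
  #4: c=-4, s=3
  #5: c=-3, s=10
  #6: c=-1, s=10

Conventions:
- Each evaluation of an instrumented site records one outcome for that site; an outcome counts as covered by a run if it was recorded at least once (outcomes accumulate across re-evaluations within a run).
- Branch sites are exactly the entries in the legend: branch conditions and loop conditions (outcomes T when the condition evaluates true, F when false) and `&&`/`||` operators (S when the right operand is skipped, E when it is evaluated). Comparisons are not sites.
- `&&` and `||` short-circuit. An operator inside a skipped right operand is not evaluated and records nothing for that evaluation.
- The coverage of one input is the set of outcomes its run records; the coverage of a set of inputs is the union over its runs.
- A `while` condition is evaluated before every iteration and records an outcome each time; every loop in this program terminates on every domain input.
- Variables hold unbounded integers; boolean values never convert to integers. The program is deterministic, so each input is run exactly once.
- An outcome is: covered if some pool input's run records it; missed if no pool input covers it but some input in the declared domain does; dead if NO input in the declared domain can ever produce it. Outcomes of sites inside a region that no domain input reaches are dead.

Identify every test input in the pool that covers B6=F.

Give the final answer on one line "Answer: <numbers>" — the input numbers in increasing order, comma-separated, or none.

input #1 (c=-1, s=12): misses B6=F
input #2 (c=0, s=7): misses B6=F
input #3 (c=-1, s=11): misses B6=F
input #4 (c=-4, s=3): covers B6=F
input #5 (c=-3, s=10): covers B6=F
input #6 (c=-1, s=10): misses B6=F

Answer: 4, 5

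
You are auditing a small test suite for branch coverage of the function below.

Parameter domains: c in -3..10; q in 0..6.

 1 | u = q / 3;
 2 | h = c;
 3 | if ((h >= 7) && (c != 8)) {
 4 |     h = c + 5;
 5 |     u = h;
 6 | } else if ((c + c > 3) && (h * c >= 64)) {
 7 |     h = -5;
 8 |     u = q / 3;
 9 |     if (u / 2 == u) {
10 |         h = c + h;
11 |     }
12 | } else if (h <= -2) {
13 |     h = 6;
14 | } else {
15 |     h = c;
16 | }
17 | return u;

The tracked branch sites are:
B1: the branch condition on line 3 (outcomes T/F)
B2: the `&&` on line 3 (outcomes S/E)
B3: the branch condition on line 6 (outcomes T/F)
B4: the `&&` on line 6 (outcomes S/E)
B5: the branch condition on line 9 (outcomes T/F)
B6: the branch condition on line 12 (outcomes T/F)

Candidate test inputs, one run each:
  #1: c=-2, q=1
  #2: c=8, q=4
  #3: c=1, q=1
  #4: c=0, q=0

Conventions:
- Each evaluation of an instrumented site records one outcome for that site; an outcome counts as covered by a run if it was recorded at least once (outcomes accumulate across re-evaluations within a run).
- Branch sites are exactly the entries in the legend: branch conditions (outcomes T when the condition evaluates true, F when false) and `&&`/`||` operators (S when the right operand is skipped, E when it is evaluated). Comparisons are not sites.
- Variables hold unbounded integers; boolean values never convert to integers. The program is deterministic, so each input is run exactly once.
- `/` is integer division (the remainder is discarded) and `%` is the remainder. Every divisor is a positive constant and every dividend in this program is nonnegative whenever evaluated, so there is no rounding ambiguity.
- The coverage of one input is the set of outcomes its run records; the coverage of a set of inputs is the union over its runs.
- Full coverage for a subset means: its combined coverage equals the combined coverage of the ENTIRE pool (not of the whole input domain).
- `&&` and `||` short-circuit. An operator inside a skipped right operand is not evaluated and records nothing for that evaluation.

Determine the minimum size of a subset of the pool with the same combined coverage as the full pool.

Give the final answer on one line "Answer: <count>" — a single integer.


input #1, c=-2, q=1: events B2->S, B1->F, B4->S, B3->F, B6->T; outcomes B1=F, B2=S, B3=F, B4=S, B6=T
input #2, c=8, q=4: events B2->E, B1->F, B4->E, B3->T, B5->F; outcomes B1=F, B2=E, B3=T, B4=E, B5=F
input #3, c=1, q=1: events B2->S, B1->F, B4->S, B3->F, B6->F; outcomes B1=F, B2=S, B3=F, B4=S, B6=F
input #4, c=0, q=0: events B2->S, B1->F, B4->S, B3->F, B6->F; outcomes B1=F, B2=S, B3=F, B4=S, B6=F
pool-wide coverage (10 outcomes): B1=F, B2=S, B2=E, B3=T, B3=F, B4=S, B4=E, B5=F, B6=T, B6=F
no size-1 subset reaches all 10 outcomes (best union: 5/10)
no size-2 subset reaches all 10 outcomes (best union: 9/10)
the canonical winner is {1, 2, 3}: size 3, full 10-outcome coverage, earliest index list among size-3 covers
Answer: 3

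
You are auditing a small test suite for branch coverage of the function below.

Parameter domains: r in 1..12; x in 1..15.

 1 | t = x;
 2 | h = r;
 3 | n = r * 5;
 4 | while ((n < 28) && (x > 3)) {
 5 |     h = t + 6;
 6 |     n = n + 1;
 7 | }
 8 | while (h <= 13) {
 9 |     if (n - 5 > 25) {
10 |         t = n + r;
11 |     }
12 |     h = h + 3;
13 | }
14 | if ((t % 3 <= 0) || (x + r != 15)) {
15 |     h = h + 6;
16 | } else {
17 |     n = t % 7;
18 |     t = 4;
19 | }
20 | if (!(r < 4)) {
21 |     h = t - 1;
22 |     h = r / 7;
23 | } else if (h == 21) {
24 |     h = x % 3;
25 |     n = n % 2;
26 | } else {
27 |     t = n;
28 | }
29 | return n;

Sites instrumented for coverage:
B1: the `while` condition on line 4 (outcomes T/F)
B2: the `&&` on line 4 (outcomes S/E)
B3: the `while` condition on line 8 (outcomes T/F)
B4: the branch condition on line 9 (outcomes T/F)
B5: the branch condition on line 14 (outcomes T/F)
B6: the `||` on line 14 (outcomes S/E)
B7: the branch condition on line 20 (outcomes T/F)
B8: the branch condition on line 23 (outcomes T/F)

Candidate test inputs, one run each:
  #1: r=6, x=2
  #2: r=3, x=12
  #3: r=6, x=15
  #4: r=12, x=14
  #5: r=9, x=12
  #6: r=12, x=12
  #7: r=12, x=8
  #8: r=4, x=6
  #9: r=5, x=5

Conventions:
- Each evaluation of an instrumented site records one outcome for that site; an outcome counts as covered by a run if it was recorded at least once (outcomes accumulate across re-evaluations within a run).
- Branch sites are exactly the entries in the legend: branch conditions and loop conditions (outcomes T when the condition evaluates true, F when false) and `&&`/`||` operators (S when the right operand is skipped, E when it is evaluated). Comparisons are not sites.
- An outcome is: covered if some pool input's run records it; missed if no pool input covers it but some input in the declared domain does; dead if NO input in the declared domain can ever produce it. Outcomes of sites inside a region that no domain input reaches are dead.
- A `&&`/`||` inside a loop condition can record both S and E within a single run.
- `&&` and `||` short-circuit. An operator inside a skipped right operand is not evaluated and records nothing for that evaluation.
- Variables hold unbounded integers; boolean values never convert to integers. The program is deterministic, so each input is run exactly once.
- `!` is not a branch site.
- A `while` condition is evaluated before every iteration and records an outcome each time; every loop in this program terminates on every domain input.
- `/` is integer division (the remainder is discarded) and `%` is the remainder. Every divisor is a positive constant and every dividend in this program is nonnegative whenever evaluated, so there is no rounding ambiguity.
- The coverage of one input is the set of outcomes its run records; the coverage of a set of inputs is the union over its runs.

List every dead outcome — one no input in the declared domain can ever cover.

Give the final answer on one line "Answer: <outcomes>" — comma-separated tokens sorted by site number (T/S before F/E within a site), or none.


sweeping the full domain (180 inputs) for each outcome:
  reachable outcomes have witnesses, e.g. B1=T (e.g. r=1, x=4), B1=F (e.g. r=1, x=1), B2=S (e.g. r=1, x=4), B2=E (e.g. r=1, x=1)
Answer: none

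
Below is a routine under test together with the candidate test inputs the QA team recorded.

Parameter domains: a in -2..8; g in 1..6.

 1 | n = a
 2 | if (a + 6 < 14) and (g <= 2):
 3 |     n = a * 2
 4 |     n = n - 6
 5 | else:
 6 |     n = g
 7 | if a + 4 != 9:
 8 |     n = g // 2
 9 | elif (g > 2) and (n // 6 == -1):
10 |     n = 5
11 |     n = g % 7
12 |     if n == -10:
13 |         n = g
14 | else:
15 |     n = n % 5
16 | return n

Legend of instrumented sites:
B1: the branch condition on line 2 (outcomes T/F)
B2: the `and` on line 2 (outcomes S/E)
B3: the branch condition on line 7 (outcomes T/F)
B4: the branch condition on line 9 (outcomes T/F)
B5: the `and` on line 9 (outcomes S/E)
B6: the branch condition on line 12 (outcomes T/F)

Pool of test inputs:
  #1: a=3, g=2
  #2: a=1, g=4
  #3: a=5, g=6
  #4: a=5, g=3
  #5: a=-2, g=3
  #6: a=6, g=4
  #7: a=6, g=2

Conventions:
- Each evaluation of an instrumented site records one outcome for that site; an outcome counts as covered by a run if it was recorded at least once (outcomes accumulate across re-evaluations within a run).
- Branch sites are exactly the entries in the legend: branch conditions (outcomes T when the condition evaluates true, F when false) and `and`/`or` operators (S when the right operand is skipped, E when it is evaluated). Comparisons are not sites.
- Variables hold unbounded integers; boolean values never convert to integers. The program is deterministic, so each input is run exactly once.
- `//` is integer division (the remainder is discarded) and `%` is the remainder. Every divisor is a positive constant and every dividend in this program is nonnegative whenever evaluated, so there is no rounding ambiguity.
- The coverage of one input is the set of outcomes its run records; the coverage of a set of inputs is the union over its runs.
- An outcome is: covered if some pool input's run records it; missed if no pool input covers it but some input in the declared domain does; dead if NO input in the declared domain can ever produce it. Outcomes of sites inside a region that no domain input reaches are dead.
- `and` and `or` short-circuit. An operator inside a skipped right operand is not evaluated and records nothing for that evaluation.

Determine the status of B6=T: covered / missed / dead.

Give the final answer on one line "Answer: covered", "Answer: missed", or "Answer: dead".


no pool input records B6=T
checking all 66 inputs in the declared domain: B6=T is never recorded -> dead
Answer: dead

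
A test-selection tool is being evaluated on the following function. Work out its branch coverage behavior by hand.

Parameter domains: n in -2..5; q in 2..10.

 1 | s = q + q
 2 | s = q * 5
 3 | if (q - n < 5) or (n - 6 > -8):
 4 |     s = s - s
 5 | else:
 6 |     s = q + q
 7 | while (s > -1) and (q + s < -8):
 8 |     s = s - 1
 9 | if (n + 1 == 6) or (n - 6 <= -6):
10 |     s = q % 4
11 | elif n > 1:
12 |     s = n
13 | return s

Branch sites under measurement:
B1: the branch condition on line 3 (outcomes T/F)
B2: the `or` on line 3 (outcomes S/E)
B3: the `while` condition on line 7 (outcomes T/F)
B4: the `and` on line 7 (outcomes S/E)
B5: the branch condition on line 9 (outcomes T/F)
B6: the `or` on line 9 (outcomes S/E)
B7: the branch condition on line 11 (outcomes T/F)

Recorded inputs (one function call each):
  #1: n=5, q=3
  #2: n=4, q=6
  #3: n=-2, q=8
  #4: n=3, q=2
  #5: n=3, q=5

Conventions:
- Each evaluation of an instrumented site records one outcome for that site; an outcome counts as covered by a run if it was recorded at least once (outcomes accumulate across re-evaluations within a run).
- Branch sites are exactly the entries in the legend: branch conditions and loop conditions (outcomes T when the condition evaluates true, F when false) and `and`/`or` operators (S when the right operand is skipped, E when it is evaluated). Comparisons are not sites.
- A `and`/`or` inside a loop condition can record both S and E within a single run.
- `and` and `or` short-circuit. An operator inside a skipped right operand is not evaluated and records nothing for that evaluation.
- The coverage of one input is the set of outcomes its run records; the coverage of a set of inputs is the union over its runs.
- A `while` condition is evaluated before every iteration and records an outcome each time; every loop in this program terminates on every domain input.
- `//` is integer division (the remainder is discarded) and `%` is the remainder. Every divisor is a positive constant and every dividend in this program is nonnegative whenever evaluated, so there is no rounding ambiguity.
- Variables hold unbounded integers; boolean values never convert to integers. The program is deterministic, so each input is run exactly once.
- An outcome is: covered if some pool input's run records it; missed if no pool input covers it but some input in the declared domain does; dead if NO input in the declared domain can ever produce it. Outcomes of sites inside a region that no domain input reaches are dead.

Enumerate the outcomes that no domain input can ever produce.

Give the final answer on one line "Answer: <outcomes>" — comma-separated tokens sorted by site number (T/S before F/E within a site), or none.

checking every outcome against all 72 domain inputs:
  B3=T: never recorded by any domain input -> dead
  B4=S: never recorded by any domain input -> dead
  reachable outcomes have witnesses, e.g. B1=T (e.g. n=-2, q=2), B1=F (e.g. n=-2, q=3), B2=S (e.g. n=-2, q=2), B2=E (e.g. n=-2, q=3)

Answer: B3=T, B4=S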